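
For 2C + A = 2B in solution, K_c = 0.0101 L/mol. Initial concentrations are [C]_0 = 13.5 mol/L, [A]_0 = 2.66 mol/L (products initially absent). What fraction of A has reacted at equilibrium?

X = 0.305

Let X = conversion of A; extent ξ = 2.66·X mol/L.
Concentrations: [C] = 13.5 − 5.32X; [A] = 2.66 − 2.66X; [B] = 5.32X.
K_c = [B]^2 / ([C]^2 [A]).
This equals 0.0101 at X = 0.305 (the root in 0 < X < 1).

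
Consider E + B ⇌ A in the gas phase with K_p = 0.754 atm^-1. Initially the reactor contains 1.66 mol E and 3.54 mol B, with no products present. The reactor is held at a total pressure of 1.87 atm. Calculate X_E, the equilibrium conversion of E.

X = 0.468

Let X = conversion of E (basis 1.66 mol E); extent of reaction ξ = 1.66X.
Moles: n_E = 1.66 − 1.66X; n_B = 3.54 − 1.66X; n_A = 1.66X.
n_T = Σnᵢ = 5.2 − 1.66X.
With p_i = (n_i/n_T)P, K_p = p_A / (p_E p_B).
This yields a degree-2 equation in X; solving on (0,1), X = 0.468.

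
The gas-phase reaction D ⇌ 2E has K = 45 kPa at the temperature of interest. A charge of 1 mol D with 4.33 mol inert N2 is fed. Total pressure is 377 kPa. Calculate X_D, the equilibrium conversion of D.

Basis: 1 mol D initially; let X = conversion of D. Extent ξ = X.
At extent ξ: n_D = 1 − X; n_E = 2X; n_I = 4.33 (inert).
Summing: n_T = 5.33 + X.
With p_i = (n_i/n_T)P, K = p_E^2 / (p_D).
Setting this equal to 45 kPa and taking the physical root (0 < X < 1) gives X = 0.335.

X = 0.335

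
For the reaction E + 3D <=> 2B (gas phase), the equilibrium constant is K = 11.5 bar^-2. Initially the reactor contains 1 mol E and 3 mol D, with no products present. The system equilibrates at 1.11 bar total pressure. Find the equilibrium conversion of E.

X = 0.588

Take 1 mol E as basis and let X be its fractional conversion, so ξ = X.
Moles: n_E = 1 − X; n_D = 3 − 3X; n_B = 2X.
Total moles n_T = 4 − 2X.
With p_i = (n_i/n_T)P, K = p_B^2 / (p_E p_D^3).
Substituting and setting equal to 11.5 bar^-2 gives a polynomial in X; the root in (0,1) is X = 0.588.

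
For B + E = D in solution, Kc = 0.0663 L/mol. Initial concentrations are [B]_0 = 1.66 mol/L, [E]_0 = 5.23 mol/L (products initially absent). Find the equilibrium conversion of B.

Let X = conversion of B; extent ξ = 1.66·X mol/L.
Concentrations: [B] = 1.66 − 1.66X; [E] = 5.23 − 1.66X; [D] = 1.66X.
Kc = [D] / ([B] [E]).
This equals 0.0663 at X = 0.242 (the root in 0 < X < 1).

X = 0.242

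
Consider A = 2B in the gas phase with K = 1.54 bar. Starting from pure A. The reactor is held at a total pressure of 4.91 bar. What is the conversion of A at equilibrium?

Basis: 1 mol A initially; let X = conversion of A. Extent ξ = X.
Moles: n_A = 1 − X; n_B = 2X.
Summing: n_T = 1 + X.
With p_i = (n_i/n_T)P, K = p_B^2 / (p_A).
Substituting and setting equal to 1.54 bar gives a polynomial in X; the root in (0,1) is X = 0.270.

X = 0.270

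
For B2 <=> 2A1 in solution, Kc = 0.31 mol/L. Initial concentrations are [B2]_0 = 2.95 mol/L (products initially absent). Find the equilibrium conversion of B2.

X = 0.149

Let X = conversion of B2; extent ξ = 2.95·X mol/L.
Concentrations: [B2] = 2.95 − 2.95X; [A1] = 5.9X.
Kc = [A1]^2 / ([B2]).
This equals 0.31 at X = 0.149 (the root in 0 < X < 1).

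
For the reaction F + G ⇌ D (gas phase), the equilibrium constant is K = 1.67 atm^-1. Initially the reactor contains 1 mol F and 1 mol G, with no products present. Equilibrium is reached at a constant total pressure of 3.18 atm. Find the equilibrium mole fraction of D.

y_D = 0.431

Take 1 mol F as basis and let X be its fractional conversion, so ξ = X.
Moles: n_F = 1 − X; n_G = 1 − X; n_D = X.
n_T = Σnᵢ = 2 − X.
y_i = n_i/n_T, p_i = y_i·P. K = p_D / (p_F p_G).
Substituting and setting equal to 1.67 atm^-1 gives a polynomial in X; the root in (0,1) is X = 0.602.
Then n_D = 0.602, n_T = 1.4, so y_D = 0.431.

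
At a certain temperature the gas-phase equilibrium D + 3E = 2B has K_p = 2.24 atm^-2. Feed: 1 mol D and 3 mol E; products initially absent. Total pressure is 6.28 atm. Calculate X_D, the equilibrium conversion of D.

Basis: 1 mol D initially; let X = conversion of D. Extent ξ = X.
Mole table: n_D = 1 − X; n_E = 3 − 3X; n_B = 2X.
Summing: n_T = 4 − 2X.
y_i = n_i/n_T, p_i = y_i·P. K_p = p_B^2 / (p_D p_E^3).
Substituting and setting equal to 2.24 atm^-2 gives a polynomial in X; the root in (0,1) is X = 0.725.

X = 0.725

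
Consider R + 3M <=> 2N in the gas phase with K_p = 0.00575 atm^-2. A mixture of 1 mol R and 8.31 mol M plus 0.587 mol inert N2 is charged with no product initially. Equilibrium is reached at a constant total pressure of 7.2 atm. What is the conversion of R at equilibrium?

X = 0.426

Take 1 mol R as basis and let X be its fractional conversion, so ξ = X.
Species balance: n_R = 1 − X; n_M = 8.31 − 3X; n_N = 2X; n_I = 0.587 (inert).
n_T = Σnᵢ = 9.9 − 2X.
y_i = n_i/n_T, p_i = y_i·P. K_p = p_N^2 / (p_R p_M^3).
Setting this equal to 0.00575 atm^-2 and taking the physical root (0 < X < 1) gives X = 0.426.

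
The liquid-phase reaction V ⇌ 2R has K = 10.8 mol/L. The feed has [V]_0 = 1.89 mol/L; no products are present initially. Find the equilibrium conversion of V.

X = 0.678

Let X = conversion of V; extent ξ = 1.89·X mol/L.
Concentrations: [V] = 1.89 − 1.89X; [R] = 3.78X.
K = [R]^2 / ([V]).
This equals 10.8 at X = 0.678 (the root in 0 < X < 1).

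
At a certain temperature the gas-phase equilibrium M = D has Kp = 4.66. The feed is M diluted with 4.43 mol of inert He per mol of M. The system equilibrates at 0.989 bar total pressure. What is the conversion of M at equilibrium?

Let X = conversion of M (basis 1 mol M); extent of reaction ξ = X.
Mole table: n_M = 1 − X; n_D = X; n_I = 4.43 (inert).
Total moles n_T = 5.43 (Δν = 0, constant).
y_i = n_i/n_T, p_i = y_i·P. Kp = p_D / (p_M).
This yields a degree-1 equation in X; solving on (0,1), X = 0.823.

X = 0.823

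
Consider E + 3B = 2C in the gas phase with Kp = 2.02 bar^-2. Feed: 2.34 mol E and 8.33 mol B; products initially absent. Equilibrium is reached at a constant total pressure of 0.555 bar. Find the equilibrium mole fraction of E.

y_E = 0.171

Let X = conversion of E (basis 2.34 mol E); extent of reaction ξ = 2.34X.
Mole table: n_E = 2.34 − 2.34X; n_B = 8.33 − 7.02X; n_C = 4.68X.
Summing: n_T = 10.7 − 4.68X.
y_i = n_i/n_T, p_i = y_i·P. Kp = p_C^2 / (p_E p_B^3).
Equating to 2.02 bar^-2 and solving on 0 < X < 1: X = 0.337.
Then n_E = 1.55, n_T = 9.09, so y_E = 0.171.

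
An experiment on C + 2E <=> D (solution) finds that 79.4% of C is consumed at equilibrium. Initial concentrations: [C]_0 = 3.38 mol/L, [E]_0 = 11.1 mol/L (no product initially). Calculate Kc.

Kc = 0.117 (mol/L)^-2

Let X = conversion of C.
Concentrations: [C] = 3.38 − 3.38X; [E] = 11.1 − 6.76X; [D] = 3.38X.
At X = 0.794: [C] = 0.696, [E] = 5.73, [D] = 2.68.
Kc = [D] / ([C] [E]^2) = 0.117 (mol/L)^-2.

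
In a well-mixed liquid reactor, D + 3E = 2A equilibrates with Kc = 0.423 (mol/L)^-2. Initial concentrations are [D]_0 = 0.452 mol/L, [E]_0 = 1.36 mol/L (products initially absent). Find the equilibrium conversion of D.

X = 0.337

Let X = conversion of D; extent ξ = 0.452·X mol/L.
Concentrations: [D] = 0.452 − 0.452X; [E] = 1.36 − 1.36X; [A] = 0.904X.
Kc = [A]^2 / ([D] [E]^3).
Setting equal to 0.423 and solving for X on (0,1) gives X = 0.337.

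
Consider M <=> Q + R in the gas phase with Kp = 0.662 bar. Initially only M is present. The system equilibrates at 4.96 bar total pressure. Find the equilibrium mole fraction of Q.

Let X = conversion of M (basis 1 mol M); extent of reaction ξ = X.
Moles: n_M = 1 − X; n_Q = X; n_R = X.
Total moles n_T = 1 + X.
With p_i = (n_i/n_T)P, Kp = p_Q p_R / (p_M).
Setting this equal to 0.662 bar and taking the physical root (0 < X < 1) gives X = 0.343.
Then n_Q = 0.343, n_T = 1.34, so y_Q = 0.255.

y_Q = 0.255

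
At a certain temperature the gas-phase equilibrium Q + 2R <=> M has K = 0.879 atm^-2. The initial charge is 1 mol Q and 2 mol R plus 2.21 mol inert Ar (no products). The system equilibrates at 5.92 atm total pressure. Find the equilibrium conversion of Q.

X = 0.575

Let X = conversion of Q (basis 1 mol Q); extent of reaction ξ = X.
At extent ξ: n_Q = 1 − X; n_R = 2 − 2X; n_M = X; n_I = 2.21 (inert).
Total moles n_T = 5.21 − 2X.
Mole fractions y_i = n_i/n_T; K = p_M / (p_Q p_R^2) with p_i = y_i·P.
Equating to 0.879 atm^-2 and solving on 0 < X < 1: X = 0.575.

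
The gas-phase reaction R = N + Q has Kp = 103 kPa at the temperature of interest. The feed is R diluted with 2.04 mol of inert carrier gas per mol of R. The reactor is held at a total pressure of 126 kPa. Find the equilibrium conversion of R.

Let X = conversion of R (basis 1 mol R); extent of reaction ξ = X.
Moles: n_R = 1 − X; n_N = X; n_Q = X; n_I = 2.04 (inert).
n_T = Σnᵢ = 3.04 + X.
Mole fractions y_i = n_i/n_T; Kp = p_N p_Q / (p_R) with p_i = y_i·P.
Equating to 103 kPa and solving on 0 < X < 1: X = 0.797.

X = 0.797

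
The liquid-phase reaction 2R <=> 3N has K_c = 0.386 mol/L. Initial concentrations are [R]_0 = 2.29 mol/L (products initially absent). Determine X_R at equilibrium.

Let X = conversion of R; extent ξ = 2.29X/2 mol/L.
Concentrations: [R] = 2.29 − 2.29X; [N] = 3.44X.
K_c = [N]^3 / ([R]^2).
This equals 0.386 at X = 0.292 (the root in 0 < X < 1).

X = 0.292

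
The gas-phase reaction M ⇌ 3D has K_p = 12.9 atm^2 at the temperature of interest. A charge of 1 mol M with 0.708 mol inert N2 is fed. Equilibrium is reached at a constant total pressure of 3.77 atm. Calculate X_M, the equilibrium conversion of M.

Take 1 mol M as basis and let X be its fractional conversion, so ξ = X.
At extent ξ: n_M = 1 − X; n_D = 3X; n_I = 0.708 (inert).
Total moles n_T = 1.71 + 2X.
Mole fractions y_i = n_i/n_T; K_p = p_D^3 / (p_M) with p_i = y_i·P.
Substituting and setting equal to 12.9 atm^2 gives a polynomial in X; the root in (0,1) is X = 0.498.

X = 0.498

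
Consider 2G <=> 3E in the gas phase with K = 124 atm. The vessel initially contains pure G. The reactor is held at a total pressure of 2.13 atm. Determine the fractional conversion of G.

Basis: 1 mol G initially; let X = conversion of G. Extent ξ = 0.5X.
At extent ξ: n_G = 1 − X; n_E = 1.5X.
Total moles n_T = 1 + 0.5X.
Mole fractions y_i = n_i/n_T; K = p_E^3 / (p_G^2) with p_i = y_i·P.
Setting this equal to 124 atm and taking the physical root (0 < X < 1) gives X = 0.844.

X = 0.844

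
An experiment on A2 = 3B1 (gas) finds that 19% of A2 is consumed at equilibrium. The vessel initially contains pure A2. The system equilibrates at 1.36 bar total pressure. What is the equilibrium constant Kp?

Basis: 1 mol A2 initially; let X = conversion of A2. Extent ξ = X.
Species balance: n_A2 = 1 − X; n_B1 = 3X.
Summing: n_T = 1 + 2X.
At X = 0.19: n_A2 = 0.81, n_B1 = 0.57, n_T = 1.38.
p_i = (n_i/n_T)·P. Kp = p_B1^3 / (p_A2) = 0.222 bar^2.

Kp = 0.222 bar^2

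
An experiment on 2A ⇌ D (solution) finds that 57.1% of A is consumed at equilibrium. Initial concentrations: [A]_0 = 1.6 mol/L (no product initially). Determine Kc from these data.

Let X = conversion of A.
Concentrations: [A] = 1.6 − 1.6X; [D] = 0.8X.
At X = 0.571: [A] = 0.686, [D] = 0.457.
Kc = [D] / ([A]^2) = 0.97 L/mol.

Kc = 0.97 L/mol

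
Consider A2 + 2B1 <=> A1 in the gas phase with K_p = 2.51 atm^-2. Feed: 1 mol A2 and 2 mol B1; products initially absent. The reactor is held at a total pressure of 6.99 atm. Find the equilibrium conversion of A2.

X = 0.858

Basis: 1 mol A2 initially; let X = conversion of A2. Extent ξ = X.
Moles: n_A2 = 1 − X; n_B1 = 2 − 2X; n_A1 = X.
n_T = Σnᵢ = 3 − 2X.
With p_i = (n_i/n_T)P, K_p = p_A1 / (p_A2 p_B1^2).
Setting this equal to 2.51 atm^-2 and taking the physical root (0 < X < 1) gives X = 0.858.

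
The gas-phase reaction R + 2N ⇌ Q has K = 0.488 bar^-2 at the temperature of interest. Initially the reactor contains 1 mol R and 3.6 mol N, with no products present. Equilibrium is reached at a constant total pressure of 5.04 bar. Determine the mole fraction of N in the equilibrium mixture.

y_N = 0.657

Basis: 1 mol R initially; let X = conversion of R. Extent ξ = X.
At extent ξ: n_R = 1 − X; n_N = 3.6 − 2X; n_Q = X.
Total moles n_T = 4.6 − 2X.
Mole fractions y_i = n_i/n_T; K = p_Q / (p_R p_N^2) with p_i = y_i·P.
Substituting and setting equal to 0.488 bar^-2 gives a polynomial in X; the root in (0,1) is X = 0.843.
Then n_N = 1.91, n_T = 2.91, so y_N = 0.657.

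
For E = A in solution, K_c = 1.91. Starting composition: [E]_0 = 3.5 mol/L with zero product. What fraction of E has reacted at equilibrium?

Let X = conversion of E; extent ξ = 3.5·X mol/L.
Concentrations: [E] = 3.5 − 3.5X; [A] = 3.5X.
K_c = [A] / ([E]).
Solving K_c = 1.91 for X ∈ (0,1): X = 0.656.

X = 0.656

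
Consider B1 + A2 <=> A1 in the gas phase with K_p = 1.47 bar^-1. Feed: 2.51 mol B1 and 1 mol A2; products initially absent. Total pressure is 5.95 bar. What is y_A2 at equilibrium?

Let X = conversion of A2 (basis 1 mol A2); extent of reaction ξ = X.
Species balance: n_B1 = 2.51 − X; n_A2 = 1 − X; n_A1 = X.
Total moles n_T = 3.51 − X.
With p_i = (n_i/n_T)P, K_p = p_A1 / (p_B1 p_A2).
This yields a degree-2 equation in X; solving on (0,1), X = 0.845.
Then n_A2 = 0.155, n_T = 2.66, so y_A2 = 0.058.

y_A2 = 0.058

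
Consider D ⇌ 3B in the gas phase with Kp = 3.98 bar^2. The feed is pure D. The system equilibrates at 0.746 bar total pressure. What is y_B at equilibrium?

y_B = 0.899

Basis: 1 mol D initially; let X = conversion of D. Extent ξ = X.
Species balance: n_D = 1 − X; n_B = 3X.
Total moles n_T = 1 + 2X.
With p_i = (n_i/n_T)P, Kp = p_B^3 / (p_D).
Equating to 3.98 bar^2 and solving on 0 < X < 1: X = 0.747.
Then n_B = 2.24, n_T = 2.49, so y_B = 0.899.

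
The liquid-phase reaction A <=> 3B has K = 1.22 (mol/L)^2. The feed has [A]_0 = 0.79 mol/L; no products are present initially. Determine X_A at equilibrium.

Let X = conversion of A; extent ξ = 0.79·X mol/L.
Concentrations: [A] = 0.79 − 0.79X; [B] = 2.37X.
K = [B]^3 / ([A]).
Solving K = 1.22 for X ∈ (0,1): X = 0.359.

X = 0.359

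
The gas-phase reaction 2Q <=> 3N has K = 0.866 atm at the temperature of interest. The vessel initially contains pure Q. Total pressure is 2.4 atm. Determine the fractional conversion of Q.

X = 0.369

Take 1 mol Q as basis and let X be its fractional conversion, so ξ = 0.5X.
Mole table: n_Q = 1 − X; n_N = 1.5X.
n_T = Σnᵢ = 1 + 0.5X.
With p_i = (n_i/n_T)P, K = p_N^3 / (p_Q^2).
Setting this equal to 0.866 atm and taking the physical root (0 < X < 1) gives X = 0.369.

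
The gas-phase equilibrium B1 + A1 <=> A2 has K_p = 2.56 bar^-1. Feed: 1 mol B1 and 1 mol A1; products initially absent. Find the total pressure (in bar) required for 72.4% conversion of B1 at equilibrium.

P = 4.74 bar

Let X = conversion of B1 (basis 1 mol B1); extent of reaction ξ = X.
At extent ξ: n_B1 = 1 − X; n_A1 = 1 − X; n_A2 = X.
Total moles n_T = 2 − X.
K_p = p_A2 / (p_B1 p_A1) with p_i = (n_i/n_T)·P.
At X = 0.724: the mole-fraction product g(X) = Π y_i^ν_i = 12.13. Since K_p = g(X)·P^{-1}, P = (g/K_p)^(1/1) = (12.13/2.56)^(1/1) = 4.74 bar.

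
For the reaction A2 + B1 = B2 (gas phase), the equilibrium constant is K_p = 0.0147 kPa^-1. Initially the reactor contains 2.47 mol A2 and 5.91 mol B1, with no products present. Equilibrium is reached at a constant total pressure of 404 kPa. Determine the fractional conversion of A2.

X = 0.785

Let X = conversion of A2 (basis 2.47 mol A2); extent of reaction ξ = 2.47X.
At extent ξ: n_A2 = 2.47 − 2.47X; n_B1 = 5.91 − 2.47X; n_B2 = 2.47X.
Summing: n_T = 8.38 − 2.47X.
y_i = n_i/n_T, p_i = y_i·P. K_p = p_B2 / (p_A2 p_B1).
This yields a degree-2 equation in X; solving on (0,1), X = 0.785.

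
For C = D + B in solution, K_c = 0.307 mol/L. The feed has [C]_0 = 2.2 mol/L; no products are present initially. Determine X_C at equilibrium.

X = 0.310

Let X = conversion of C; extent ξ = 2.2·X mol/L.
Concentrations: [C] = 2.2 − 2.2X; [D] = 2.2X; [B] = 2.2X.
K_c = [D] [B] / ([C]).
This equals 0.307 at X = 0.310 (the root in 0 < X < 1).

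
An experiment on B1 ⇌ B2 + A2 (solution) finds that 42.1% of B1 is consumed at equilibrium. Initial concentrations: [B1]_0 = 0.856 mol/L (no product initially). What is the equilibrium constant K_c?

K_c = 0.262 mol/L

Let X = conversion of B1.
Concentrations: [B1] = 0.856 − 0.856X; [B2] = 0.856X; [A2] = 0.856X.
At X = 0.421: [B1] = 0.496, [B2] = 0.36, [A2] = 0.36.
K_c = [B2] [A2] / ([B1]) = 0.262 mol/L.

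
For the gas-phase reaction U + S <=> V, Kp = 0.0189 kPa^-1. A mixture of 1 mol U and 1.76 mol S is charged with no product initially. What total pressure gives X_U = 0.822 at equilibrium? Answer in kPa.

P = 505 kPa

Basis: 1 mol U initially; let X = conversion of U. Extent ξ = X.
Moles: n_U = 1 − X; n_S = 1.76 − X; n_V = X.
n_T = Σnᵢ = 2.76 − X.
Kp = p_V / (p_U p_S) with p_i = (n_i/n_T)·P.
At X = 0.822: the mole-fraction product g(X) = Π y_i^ν_i = 9.541. Since Kp = g(X)·P^{-1}, P = (g/Kp)^(1/1) = (9.541/0.0189)^(1/1) = 505 kPa.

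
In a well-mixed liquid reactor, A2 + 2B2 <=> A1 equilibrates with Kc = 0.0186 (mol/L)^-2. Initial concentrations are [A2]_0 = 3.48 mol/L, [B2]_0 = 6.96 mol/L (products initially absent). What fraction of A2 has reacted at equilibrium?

X = 0.304

Let X = conversion of A2; extent ξ = 3.48·X mol/L.
Concentrations: [A2] = 3.48 − 3.48X; [B2] = 6.96 − 6.96X; [A1] = 3.48X.
Kc = [A1] / ([A2] [B2]^2).
Equating to 0.0186 (mol/L)^-2: the physical root is X = 0.304.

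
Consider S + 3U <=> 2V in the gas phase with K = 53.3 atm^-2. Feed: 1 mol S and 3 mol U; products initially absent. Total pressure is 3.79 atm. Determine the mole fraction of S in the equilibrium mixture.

Let X = conversion of S (basis 1 mol S); extent of reaction ξ = X.
Moles: n_S = 1 − X; n_U = 3 − 3X; n_V = 2X.
Total moles n_T = 4 − 2X.
With p_i = (n_i/n_T)P, K = p_V^2 / (p_S p_U^3).
Substituting and setting equal to 53.3 atm^-2 gives a polynomial in X; the root in (0,1) is X = 0.835.
Then n_S = 0.165, n_T = 2.33, so y_S = 0.071.

y_S = 0.071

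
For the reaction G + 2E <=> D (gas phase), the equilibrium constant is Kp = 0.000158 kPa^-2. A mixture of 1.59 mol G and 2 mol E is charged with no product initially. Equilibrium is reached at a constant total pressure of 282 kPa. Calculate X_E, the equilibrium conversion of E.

X = 0.724

Basis: 2 mol E initially; let X = conversion of E. Extent ξ = X.
Species balance: n_G = 1.59 − X; n_E = 2 − 2X; n_D = X.
Total moles n_T = 3.59 − 2X.
y_i = n_i/n_T, p_i = y_i·P. Kp = p_D / (p_G p_E^2).
Setting this equal to 0.000158 kPa^-2 and taking the physical root (0 < X < 1) gives X = 0.724.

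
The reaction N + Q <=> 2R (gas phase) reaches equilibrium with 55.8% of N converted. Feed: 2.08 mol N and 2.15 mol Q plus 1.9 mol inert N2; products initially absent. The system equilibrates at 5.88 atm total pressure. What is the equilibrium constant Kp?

Kp = 5.92

Take 2.08 mol N as basis and let X be its fractional conversion, so ξ = 2.08X.
Moles: n_N = 2.08 − 2.08X; n_Q = 2.15 − 2.08X; n_R = 4.16X; n_I = 1.9 (inert).
Total moles n_T = 6.13 (Δν = 0, constant).
At X = 0.558: n_N = 0.919, n_Q = 0.989, n_R = 2.32, n_T = 6.13.
p_i = (n_i/n_T)·P. Kp = p_R^2 / (p_N p_Q) = 5.92.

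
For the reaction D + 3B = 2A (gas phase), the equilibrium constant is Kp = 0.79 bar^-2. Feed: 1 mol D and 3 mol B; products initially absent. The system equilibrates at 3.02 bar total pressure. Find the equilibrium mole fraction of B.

Let X = conversion of D (basis 1 mol D); extent of reaction ξ = X.
Moles: n_D = 1 − X; n_B = 3 − 3X; n_A = 2X.
n_T = Σnᵢ = 4 − 2X.
y_i = n_i/n_T, p_i = y_i·P. Kp = p_A^2 / (p_D p_B^3).
Substituting and setting equal to 0.79 bar^-2 gives a polynomial in X; the root in (0,1) is X = 0.528.
Then n_B = 1.42, n_T = 2.94, so y_B = 0.481.

y_B = 0.481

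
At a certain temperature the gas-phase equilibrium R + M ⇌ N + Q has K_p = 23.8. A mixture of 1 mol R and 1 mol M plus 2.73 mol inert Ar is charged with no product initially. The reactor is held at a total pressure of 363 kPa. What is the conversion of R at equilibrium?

Let X = conversion of R (basis 1 mol R); extent of reaction ξ = X.
At extent ξ: n_R = 1 − X; n_M = 1 − X; n_N = X; n_Q = X; n_I = 2.73 (inert).
Since Δν = 0, n_T = 4.73 throughout.
Mole fractions y_i = n_i/n_T; K_p = p_N p_Q / (p_R p_M) with p_i = y_i·P.
Setting this equal to 23.8 and taking the physical root (0 < X < 1) gives X = 0.830.

X = 0.830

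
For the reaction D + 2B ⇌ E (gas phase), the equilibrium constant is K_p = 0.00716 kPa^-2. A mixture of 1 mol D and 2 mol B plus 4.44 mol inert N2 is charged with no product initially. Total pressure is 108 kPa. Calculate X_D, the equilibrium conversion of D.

Let X = conversion of D (basis 1 mol D); extent of reaction ξ = X.
At extent ξ: n_D = 1 − X; n_B = 2 − 2X; n_E = X; n_I = 4.44 (inert).
n_T = Σnᵢ = 7.44 − 2X.
With p_i = (n_i/n_T)P, K_p = p_E / (p_D p_B^2).
Equating to 0.00716 kPa^-2 and solving on 0 < X < 1: X = 0.589.

X = 0.589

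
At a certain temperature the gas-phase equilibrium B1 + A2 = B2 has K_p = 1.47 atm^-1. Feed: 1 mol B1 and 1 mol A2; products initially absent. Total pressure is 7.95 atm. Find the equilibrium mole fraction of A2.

y_A2 = 0.219

Basis: 1 mol B1 initially; let X = conversion of B1. Extent ξ = X.
Species balance: n_B1 = 1 − X; n_A2 = 1 − X; n_B2 = X.
Total moles n_T = 2 − X.
With p_i = (n_i/n_T)P, K_p = p_B2 / (p_B1 p_A2).
Substituting and setting equal to 1.47 atm^-1 gives a polynomial in X; the root in (0,1) is X = 0.719.
Then n_A2 = 0.281, n_T = 1.28, so y_A2 = 0.219.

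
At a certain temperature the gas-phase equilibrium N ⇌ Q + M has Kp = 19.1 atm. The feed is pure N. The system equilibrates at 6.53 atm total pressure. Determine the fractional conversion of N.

X = 0.863

Take 1 mol N as basis and let X be its fractional conversion, so ξ = X.
Species balance: n_N = 1 − X; n_Q = X; n_M = X.
n_T = Σnᵢ = 1 + X.
With p_i = (n_i/n_T)P, Kp = p_Q p_M / (p_N).
Substituting and setting equal to 19.1 atm gives a polynomial in X; the root in (0,1) is X = 0.863.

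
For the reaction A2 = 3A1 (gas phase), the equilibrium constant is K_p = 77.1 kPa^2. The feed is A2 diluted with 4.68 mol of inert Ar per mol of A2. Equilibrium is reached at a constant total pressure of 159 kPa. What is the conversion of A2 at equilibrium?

X = 0.151

Let X = conversion of A2 (basis 1 mol A2); extent of reaction ξ = X.
Species balance: n_A2 = 1 − X; n_A1 = 3X; n_I = 4.68 (inert).
Summing: n_T = 5.68 + 2X.
y_i = n_i/n_T, p_i = y_i·P. K_p = p_A1^3 / (p_A2).
Equating to 77.1 kPa^2 and solving on 0 < X < 1: X = 0.151.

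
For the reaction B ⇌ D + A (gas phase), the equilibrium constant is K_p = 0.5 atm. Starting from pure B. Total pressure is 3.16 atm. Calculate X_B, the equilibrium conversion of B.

Basis: 1 mol B initially; let X = conversion of B. Extent ξ = X.
Moles: n_B = 1 − X; n_D = X; n_A = X.
n_T = Σnᵢ = 1 + X.
Mole fractions y_i = n_i/n_T; K_p = p_D p_A / (p_B) with p_i = y_i·P.
This yields a degree-2 equation in X; solving on (0,1), X = 0.370.

X = 0.370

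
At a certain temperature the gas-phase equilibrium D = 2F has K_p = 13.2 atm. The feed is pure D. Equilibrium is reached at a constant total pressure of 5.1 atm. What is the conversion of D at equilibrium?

Basis: 1 mol D initially; let X = conversion of D. Extent ξ = X.
Species balance: n_D = 1 − X; n_F = 2X.
Total moles n_T = 1 + X.
With p_i = (n_i/n_T)P, K_p = p_F^2 / (p_D).
Substituting and setting equal to 13.2 atm gives a polynomial in X; the root in (0,1) is X = 0.627.

X = 0.627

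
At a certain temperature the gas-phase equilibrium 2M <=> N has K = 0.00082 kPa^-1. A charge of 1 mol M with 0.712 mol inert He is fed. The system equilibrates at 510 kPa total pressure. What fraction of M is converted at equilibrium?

X = 0.278

Take 1 mol M as basis and let X be its fractional conversion, so ξ = 0.5X.
Mole table: n_M = 1 − X; n_N = 0.5X; n_I = 0.712 (inert).
n_T = Σnᵢ = 1.71 − 0.5X.
y_i = n_i/n_T, p_i = y_i·P. K = p_N / (p_M^2).
Equating to 0.00082 kPa^-1 and solving on 0 < X < 1: X = 0.278.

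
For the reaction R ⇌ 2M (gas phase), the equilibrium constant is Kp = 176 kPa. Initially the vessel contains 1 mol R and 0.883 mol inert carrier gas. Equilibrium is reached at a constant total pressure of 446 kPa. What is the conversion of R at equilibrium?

X = 0.373

Let X = conversion of R (basis 1 mol R); extent of reaction ξ = X.
At extent ξ: n_R = 1 − X; n_M = 2X; n_I = 0.883 (inert).
n_T = Σnᵢ = 1.88 + X.
y_i = n_i/n_T, p_i = y_i·P. Kp = p_M^2 / (p_R).
Substituting and setting equal to 176 kPa gives a polynomial in X; the root in (0,1) is X = 0.373.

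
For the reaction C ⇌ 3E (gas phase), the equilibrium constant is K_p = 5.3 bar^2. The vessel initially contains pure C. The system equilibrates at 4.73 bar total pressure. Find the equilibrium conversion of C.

X = 0.245

Let X = conversion of C (basis 1 mol C); extent of reaction ξ = X.
Species balance: n_C = 1 − X; n_E = 3X.
Total moles n_T = 1 + 2X.
With p_i = (n_i/n_T)P, K_p = p_E^3 / (p_C).
Equating to 5.3 bar^2 and solving on 0 < X < 1: X = 0.245.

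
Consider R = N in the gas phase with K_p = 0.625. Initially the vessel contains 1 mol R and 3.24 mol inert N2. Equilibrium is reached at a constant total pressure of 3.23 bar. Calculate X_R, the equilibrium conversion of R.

X = 0.385

Take 1 mol R as basis and let X be its fractional conversion, so ξ = X.
Moles: n_R = 1 − X; n_N = X; n_I = 3.24 (inert).
n_T stays at 4.24 (no change in mole number).
Mole fractions y_i = n_i/n_T; K_p = p_N / (p_R) with p_i = y_i·P.
This yields a degree-1 equation in X; solving on (0,1), X = 0.385.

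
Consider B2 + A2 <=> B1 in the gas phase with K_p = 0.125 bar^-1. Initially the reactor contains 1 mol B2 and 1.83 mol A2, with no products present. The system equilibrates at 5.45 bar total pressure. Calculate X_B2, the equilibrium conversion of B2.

X = 0.292

Take 1 mol B2 as basis and let X be its fractional conversion, so ξ = X.
At extent ξ: n_B2 = 1 − X; n_A2 = 1.83 − X; n_B1 = X.
Total moles n_T = 2.83 − X.
With p_i = (n_i/n_T)P, K_p = p_B1 / (p_B2 p_A2).
Substituting and setting equal to 0.125 bar^-1 gives a polynomial in X; the root in (0,1) is X = 0.292.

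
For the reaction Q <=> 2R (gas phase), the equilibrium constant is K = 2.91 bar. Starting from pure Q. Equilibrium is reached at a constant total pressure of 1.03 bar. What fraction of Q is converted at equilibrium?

X = 0.643

Basis: 1 mol Q initially; let X = conversion of Q. Extent ξ = X.
At extent ξ: n_Q = 1 − X; n_R = 2X.
Total moles n_T = 1 + X.
Mole fractions y_i = n_i/n_T; K = p_R^2 / (p_Q) with p_i = y_i·P.
This yields a degree-2 equation in X; solving on (0,1), X = 0.643.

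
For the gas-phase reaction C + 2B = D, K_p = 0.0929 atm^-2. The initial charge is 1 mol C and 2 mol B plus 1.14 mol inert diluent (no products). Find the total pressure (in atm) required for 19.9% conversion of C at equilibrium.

P = 3.82 atm

Take 1 mol C as basis and let X be its fractional conversion, so ξ = X.
Moles: n_C = 1 − X; n_B = 2 − 2X; n_D = X; n_I = 1.14 (inert).
Total moles n_T = 4.14 − 2X.
K_p = p_D / (p_C p_B^2) with p_i = (n_i/n_T)·P.
At X = 0.199: the mole-fraction product g(X) = Π y_i^ν_i = 1.356. Since K_p = g(X)·P^{-2}, P = (g/K_p)^(1/2) = (1.356/0.0929)^(1/2) = 3.82 atm.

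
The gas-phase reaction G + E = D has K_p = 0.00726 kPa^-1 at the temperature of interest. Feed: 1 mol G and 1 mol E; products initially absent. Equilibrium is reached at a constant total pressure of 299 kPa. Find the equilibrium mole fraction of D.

y_D = 0.281

Let X = conversion of G (basis 1 mol G); extent of reaction ξ = X.
Moles: n_G = 1 − X; n_E = 1 − X; n_D = X.
Total moles n_T = 2 − X.
Mole fractions y_i = n_i/n_T; K_p = p_D / (p_G p_E) with p_i = y_i·P.
Setting this equal to 0.00726 kPa^-1 and taking the physical root (0 < X < 1) gives X = 0.438.
Then n_D = 0.438, n_T = 1.56, so y_D = 0.281.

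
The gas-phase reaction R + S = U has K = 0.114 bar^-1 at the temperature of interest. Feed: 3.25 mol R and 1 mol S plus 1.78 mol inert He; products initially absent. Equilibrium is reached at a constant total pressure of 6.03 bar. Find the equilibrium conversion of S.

Take 1 mol S as basis and let X be its fractional conversion, so ξ = X.
Moles: n_R = 3.25 − X; n_S = 1 − X; n_U = X; n_I = 1.78 (inert).
Summing: n_T = 6.03 − X.
y_i = n_i/n_T, p_i = y_i·P. K = p_U / (p_R p_S).
Substituting and setting equal to 0.114 bar^-1 gives a polynomial in X; the root in (0,1) is X = 0.263.

X = 0.263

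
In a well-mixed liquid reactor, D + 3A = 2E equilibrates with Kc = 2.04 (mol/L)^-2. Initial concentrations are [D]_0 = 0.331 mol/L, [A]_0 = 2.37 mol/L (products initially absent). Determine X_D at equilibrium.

X = 0.861

Let X = conversion of D; extent ξ = 0.331·X mol/L.
Concentrations: [D] = 0.331 − 0.331X; [A] = 2.37 − 0.993X; [E] = 0.662X.
Kc = [E]^2 / ([D] [A]^3).
Setting equal to 2.04 and solving for X on (0,1) gives X = 0.861.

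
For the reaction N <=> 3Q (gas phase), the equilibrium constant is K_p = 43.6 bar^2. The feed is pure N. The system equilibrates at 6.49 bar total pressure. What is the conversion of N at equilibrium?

X = 0.422

Let X = conversion of N (basis 1 mol N); extent of reaction ξ = X.
Moles: n_N = 1 − X; n_Q = 3X.
n_T = Σnᵢ = 1 + 2X.
With p_i = (n_i/n_T)P, K_p = p_Q^3 / (p_N).
Setting this equal to 43.6 bar^2 and taking the physical root (0 < X < 1) gives X = 0.422.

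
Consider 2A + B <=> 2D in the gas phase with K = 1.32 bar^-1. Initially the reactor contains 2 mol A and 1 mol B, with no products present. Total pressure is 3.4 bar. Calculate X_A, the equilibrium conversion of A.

X = 0.489

Take 2 mol A as basis and let X be its fractional conversion, so ξ = X.
At extent ξ: n_A = 2 − 2X; n_B = 1 − X; n_D = 2X.
Total moles n_T = 3 − X.
Mole fractions y_i = n_i/n_T; K = p_D^2 / (p_A^2 p_B) with p_i = y_i·P.
Setting this equal to 1.32 bar^-1 and taking the physical root (0 < X < 1) gives X = 0.489.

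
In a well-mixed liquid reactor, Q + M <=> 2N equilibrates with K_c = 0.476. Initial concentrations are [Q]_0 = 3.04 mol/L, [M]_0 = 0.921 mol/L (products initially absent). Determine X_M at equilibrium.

X = 0.438

Let X = conversion of M; extent ξ = 0.921·X mol/L.
Concentrations: [Q] = 3.04 − 0.921X; [M] = 0.921 − 0.921X; [N] = 1.84X.
K_c = [N]^2 / ([Q] [M]).
Setting equal to 0.476 and solving for X on (0,1) gives X = 0.438.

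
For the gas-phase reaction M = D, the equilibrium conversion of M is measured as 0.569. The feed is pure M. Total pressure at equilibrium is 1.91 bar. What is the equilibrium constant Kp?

Take 1 mol M as basis and let X be its fractional conversion, so ξ = X.
Mole table: n_M = 1 − X; n_D = X.
n_T stays at 1 (no change in mole number).
At X = 0.569: n_M = 0.431, n_D = 0.569, n_T = 1.
p_i = (n_i/n_T)·P. Kp = p_D / (p_M) = 1.32.

Kp = 1.32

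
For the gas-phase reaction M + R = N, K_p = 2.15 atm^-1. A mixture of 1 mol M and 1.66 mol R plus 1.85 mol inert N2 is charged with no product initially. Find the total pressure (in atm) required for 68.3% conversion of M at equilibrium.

P = 3.93 atm

Let X = conversion of M (basis 1 mol M); extent of reaction ξ = X.
Mole table: n_M = 1 − X; n_R = 1.66 − X; n_N = X; n_I = 1.85 (inert).
Summing: n_T = 4.51 − X.
K_p = p_N / (p_M p_R) with p_i = (n_i/n_T)·P.
At X = 0.683: the mole-fraction product g(X) = Π y_i^ν_i = 8.44. Since K_p = g(X)·P^{-1}, P = (g/K_p)^(1/1) = (8.44/2.15)^(1/1) = 3.93 atm.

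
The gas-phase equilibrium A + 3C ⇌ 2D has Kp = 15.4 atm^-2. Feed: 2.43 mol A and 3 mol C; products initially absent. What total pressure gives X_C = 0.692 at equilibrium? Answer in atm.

P = 1.22 atm

Let X = conversion of C (basis 3 mol C); extent of reaction ξ = X.
Moles: n_A = 2.43 − X; n_C = 3 − 3X; n_D = 2X.
n_T = Σnᵢ = 5.43 − 2X.
Kp = p_D^2 / (p_A p_C^3) with p_i = (n_i/n_T)·P.
At X = 0.692: the mole-fraction product g(X) = Π y_i^ν_i = 22.87. Since Kp = g(X)·P^{-2}, P = (g/Kp)^(1/2) = (22.87/15.4)^(1/2) = 1.22 atm.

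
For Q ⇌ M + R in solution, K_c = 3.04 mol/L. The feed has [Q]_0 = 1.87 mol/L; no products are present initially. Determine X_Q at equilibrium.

X = 0.699

Let X = conversion of Q; extent ξ = 1.87·X mol/L.
Concentrations: [Q] = 1.87 − 1.87X; [M] = 1.87X; [R] = 1.87X.
K_c = [M] [R] / ([Q]).
Setting equal to 3.04 and solving for X on (0,1) gives X = 0.699.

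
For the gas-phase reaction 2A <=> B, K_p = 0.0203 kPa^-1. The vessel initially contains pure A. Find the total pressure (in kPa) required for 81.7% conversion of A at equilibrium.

Take 1 mol A as basis and let X be its fractional conversion, so ξ = 0.5X.
Species balance: n_A = 1 − X; n_B = 0.5X.
n_T = Σnᵢ = 1 − 0.5X.
K_p = p_B / (p_A^2) with p_i = (n_i/n_T)·P.
At X = 0.817: the mole-fraction product g(X) = Π y_i^ν_i = 7.215. Since K_p = g(X)·P^{-1}, P = (g/K_p)^(1/1) = (7.215/0.0203)^(1/1) = 355 kPa.

P = 355 kPa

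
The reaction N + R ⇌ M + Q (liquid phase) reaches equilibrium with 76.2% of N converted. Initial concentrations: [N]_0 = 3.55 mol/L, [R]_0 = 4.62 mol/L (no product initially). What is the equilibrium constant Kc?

Kc = 4.52

Let X = conversion of N.
Concentrations: [N] = 3.55 − 3.55X; [R] = 4.62 − 3.55X; [M] = 3.55X; [Q] = 3.55X.
At X = 0.762: [N] = 0.845, [R] = 1.91, [M] = 2.71, [Q] = 2.71.
Kc = [M] [Q] / ([N] [R]) = 4.52.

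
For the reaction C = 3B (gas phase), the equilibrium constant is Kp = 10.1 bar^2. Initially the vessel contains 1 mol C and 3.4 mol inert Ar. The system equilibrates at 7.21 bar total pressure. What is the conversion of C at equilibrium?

Basis: 1 mol C initially; let X = conversion of C. Extent ξ = X.
At extent ξ: n_C = 1 − X; n_B = 3X; n_I = 3.4 (inert).
n_T = Σnᵢ = 4.4 + 2X.
With p_i = (n_i/n_T)P, Kp = p_B^3 / (p_C).
Substituting and setting equal to 10.1 bar^2 gives a polynomial in X; the root in (0,1) is X = 0.476.

X = 0.476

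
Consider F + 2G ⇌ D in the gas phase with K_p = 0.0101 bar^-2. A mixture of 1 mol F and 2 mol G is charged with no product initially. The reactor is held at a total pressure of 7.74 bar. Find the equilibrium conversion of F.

X = 0.188

Take 1 mol F as basis and let X be its fractional conversion, so ξ = X.
At extent ξ: n_F = 1 − X; n_G = 2 − 2X; n_D = X.
n_T = Σnᵢ = 3 − 2X.
y_i = n_i/n_T, p_i = y_i·P. K_p = p_D / (p_F p_G^2).
Setting this equal to 0.0101 bar^-2 and taking the physical root (0 < X < 1) gives X = 0.188.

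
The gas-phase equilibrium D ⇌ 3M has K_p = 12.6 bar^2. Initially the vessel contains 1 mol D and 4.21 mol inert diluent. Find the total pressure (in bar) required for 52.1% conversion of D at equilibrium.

P = 7.86 bar

Let X = conversion of D (basis 1 mol D); extent of reaction ξ = X.
Species balance: n_D = 1 − X; n_M = 3X; n_I = 4.21 (inert).
n_T = Σnᵢ = 5.21 + 2X.
K_p = p_M^3 / (p_D) with p_i = (n_i/n_T)·P.
At X = 0.521: the mole-fraction product g(X) = Π y_i^ν_i = 0.2039. Since K_p = g(X)·P^{2}, P = (K_p/g)^(1/2) = (12.6/0.2039)^(1/2) = 7.86 bar.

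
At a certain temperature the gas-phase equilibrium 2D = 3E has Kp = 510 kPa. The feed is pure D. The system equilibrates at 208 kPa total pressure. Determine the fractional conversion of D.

X = 0.563

Basis: 1 mol D initially; let X = conversion of D. Extent ξ = 0.5X.
Mole table: n_D = 1 − X; n_E = 1.5X.
Total moles n_T = 1 + 0.5X.
Mole fractions y_i = n_i/n_T; Kp = p_E^3 / (p_D^2) with p_i = y_i·P.
Equating to 510 kPa and solving on 0 < X < 1: X = 0.563.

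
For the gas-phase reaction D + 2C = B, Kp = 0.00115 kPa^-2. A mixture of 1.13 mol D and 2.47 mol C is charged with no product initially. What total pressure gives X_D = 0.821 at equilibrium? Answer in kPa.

P = 179 kPa

Basis: 1.13 mol D initially; let X = conversion of D. Extent ξ = 1.13X.
Mole table: n_D = 1.13 − 1.13X; n_C = 2.47 − 2.26X; n_B = 1.13X.
n_T = Σnᵢ = 3.6 − 2.26X.
Kp = p_B / (p_D p_C^2) with p_i = (n_i/n_T)·P.
At X = 0.821: the mole-fraction product g(X) = Π y_i^ν_i = 36.96. Since Kp = g(X)·P^{-2}, P = (g/Kp)^(1/2) = (36.96/0.00115)^(1/2) = 179 kPa.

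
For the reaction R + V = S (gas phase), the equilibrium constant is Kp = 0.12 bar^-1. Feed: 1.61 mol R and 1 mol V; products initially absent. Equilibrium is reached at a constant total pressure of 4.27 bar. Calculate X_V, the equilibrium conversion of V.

Let X = conversion of V (basis 1 mol V); extent of reaction ξ = X.
Mole table: n_R = 1.61 − X; n_V = 1 − X; n_S = X.
n_T = Σnᵢ = 2.61 − X.
With p_i = (n_i/n_T)P, Kp = p_S / (p_R p_V).
Equating to 0.12 bar^-1 and solving on 0 < X < 1: X = 0.229.

X = 0.229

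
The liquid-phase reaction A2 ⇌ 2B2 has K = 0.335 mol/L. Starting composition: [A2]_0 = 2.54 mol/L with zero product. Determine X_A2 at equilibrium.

X = 0.166

Let X = conversion of A2; extent ξ = 2.54·X mol/L.
Concentrations: [A2] = 2.54 − 2.54X; [B2] = 5.08X.
K = [B2]^2 / ([A2]).
Equating to 0.335 mol/L: the physical root is X = 0.166.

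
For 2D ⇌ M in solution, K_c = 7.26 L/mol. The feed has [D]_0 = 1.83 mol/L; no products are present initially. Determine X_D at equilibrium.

X = 0.824

Let X = conversion of D; extent ξ = 1.83X/2 mol/L.
Concentrations: [D] = 1.83 − 1.83X; [M] = 0.915X.
K_c = [M] / ([D]^2).
Equating to 7.26 L/mol: the physical root is X = 0.824.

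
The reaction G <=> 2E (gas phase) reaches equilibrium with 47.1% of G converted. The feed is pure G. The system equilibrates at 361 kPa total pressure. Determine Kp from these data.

Take 1 mol G as basis and let X be its fractional conversion, so ξ = X.
At extent ξ: n_G = 1 − X; n_E = 2X.
Total moles n_T = 1 + X.
At X = 0.471: n_G = 0.529, n_E = 0.942, n_T = 1.47.
p_i = (n_i/n_T)·P. Kp = p_E^2 / (p_G) = 412 kPa.

Kp = 412 kPa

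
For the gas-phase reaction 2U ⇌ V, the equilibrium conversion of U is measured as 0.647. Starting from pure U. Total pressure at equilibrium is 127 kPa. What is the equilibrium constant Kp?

Kp = 0.0138 kPa^-1

Take 1 mol U as basis and let X be its fractional conversion, so ξ = 0.5X.
Mole table: n_U = 1 − X; n_V = 0.5X.
n_T = Σnᵢ = 1 − 0.5X.
At X = 0.647: n_U = 0.353, n_V = 0.324, n_T = 0.676.
p_i = (n_i/n_T)·P. Kp = p_V / (p_U^2) = 0.0138 kPa^-1.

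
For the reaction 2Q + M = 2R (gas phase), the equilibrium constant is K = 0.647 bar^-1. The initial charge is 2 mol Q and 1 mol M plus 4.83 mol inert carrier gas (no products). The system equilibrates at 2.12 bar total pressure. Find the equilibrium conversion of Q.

Take 2 mol Q as basis and let X be its fractional conversion, so ξ = X.
Mole table: n_Q = 2 − 2X; n_M = 1 − X; n_R = 2X; n_I = 4.83 (inert).
Summing: n_T = 7.83 − X.
y_i = n_i/n_T, p_i = y_i·P. K = p_R^2 / (p_Q^2 p_M).
Setting this equal to 0.647 bar^-1 and taking the physical root (0 < X < 1) gives X = 0.267.

X = 0.267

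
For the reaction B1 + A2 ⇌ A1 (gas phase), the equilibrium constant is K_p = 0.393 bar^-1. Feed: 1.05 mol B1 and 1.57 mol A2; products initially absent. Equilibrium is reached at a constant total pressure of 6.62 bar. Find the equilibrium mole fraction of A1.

Take 1.05 mol B1 as basis and let X be its fractional conversion, so ξ = 1.05X.
Species balance: n_B1 = 1.05 − 1.05X; n_A2 = 1.57 − 1.05X; n_A1 = 1.05X.
Total moles n_T = 2.62 − 1.05X.
Mole fractions y_i = n_i/n_T; K_p = p_A1 / (p_B1 p_A2) with p_i = y_i·P.
Setting this equal to 0.393 bar^-1 and taking the physical root (0 < X < 1) gives X = 0.557.
Then n_A1 = 0.585, n_T = 2.03, so y_A1 = 0.288.

y_A1 = 0.288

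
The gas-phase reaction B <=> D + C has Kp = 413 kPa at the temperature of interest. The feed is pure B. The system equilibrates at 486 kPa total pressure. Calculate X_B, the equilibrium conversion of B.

Let X = conversion of B (basis 1 mol B); extent of reaction ξ = X.
Mole table: n_B = 1 − X; n_D = X; n_C = X.
Total moles n_T = 1 + X.
Mole fractions y_i = n_i/n_T; Kp = p_D p_C / (p_B) with p_i = y_i·P.
Equating to 413 kPa and solving on 0 < X < 1: X = 0.678.

X = 0.678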